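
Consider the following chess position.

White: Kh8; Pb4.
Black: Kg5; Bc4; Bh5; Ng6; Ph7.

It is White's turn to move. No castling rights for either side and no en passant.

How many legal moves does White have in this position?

White to move; king on h8.
In check: yes, from the black knight on g6.
Legal moves: Kxh7, Kg7.
Count: 2.

2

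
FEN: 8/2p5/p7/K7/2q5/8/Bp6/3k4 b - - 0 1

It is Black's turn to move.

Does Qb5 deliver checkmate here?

After Qb5: white king on a5; in check: yes, from the black queen on b5.
King squares — a4: attacked by Qb5; b4: attacked by Qb5; b5: attacked by Pa6; a6: attacked by Qb5; b6: attacked by Qb5.
White has no legal moves → checkmate.

yes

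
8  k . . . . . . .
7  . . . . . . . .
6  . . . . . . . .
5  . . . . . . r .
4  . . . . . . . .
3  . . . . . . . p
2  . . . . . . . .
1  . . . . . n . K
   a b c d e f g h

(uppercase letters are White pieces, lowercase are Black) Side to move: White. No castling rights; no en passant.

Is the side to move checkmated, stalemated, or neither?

stalemate

White to move; white king on h1.
In check: no.
King squares — g1: attacked by Rg5; g2: attacked by Ph3; h2: attacked by Nf1.
Legal moves for White: none.
Not in check and no legal moves → stalemate.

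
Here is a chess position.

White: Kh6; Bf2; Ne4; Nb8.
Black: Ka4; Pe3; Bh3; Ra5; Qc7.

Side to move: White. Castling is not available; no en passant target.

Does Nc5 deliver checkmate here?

no

After Nc5: black king on a4; in check: yes, from the white knight on c5.
Black has 5 legal replies: Kb5, Kb4, Ka3, Qxc5, Rxc5.
In check but a legal move exists → not checkmate.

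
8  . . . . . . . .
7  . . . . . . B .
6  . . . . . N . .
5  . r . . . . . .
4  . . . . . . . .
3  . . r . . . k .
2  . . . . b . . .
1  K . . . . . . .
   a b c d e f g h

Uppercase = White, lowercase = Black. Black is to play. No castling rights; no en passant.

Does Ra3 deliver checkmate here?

yes

After Ra3: white king on a1; in check: yes, from the black rook on a3.
King squares — b1: attacked by Rb5; a2: attacked by Ra3; b2: attacked by Rb5.
White has no legal moves → checkmate.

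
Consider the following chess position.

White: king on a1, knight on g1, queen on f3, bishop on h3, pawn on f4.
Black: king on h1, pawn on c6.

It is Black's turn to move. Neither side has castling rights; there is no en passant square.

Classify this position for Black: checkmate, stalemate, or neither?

Black to move; black king on h1.
In check: yes, from the white queen on f3.
Legal moves for Black: Kh2, Kxg1.
Black is in check but has 2 legal moves → neither.

neither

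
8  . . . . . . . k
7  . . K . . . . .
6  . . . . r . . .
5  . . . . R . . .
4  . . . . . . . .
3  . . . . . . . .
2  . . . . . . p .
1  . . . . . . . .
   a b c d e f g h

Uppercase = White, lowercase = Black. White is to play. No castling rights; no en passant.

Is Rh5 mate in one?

no

After Rh5: black king on h8; in check: yes, from the white rook on h5.
Black has 3 legal replies: Kg8, Kg7, Rh6.
In check but a legal move exists → not checkmate.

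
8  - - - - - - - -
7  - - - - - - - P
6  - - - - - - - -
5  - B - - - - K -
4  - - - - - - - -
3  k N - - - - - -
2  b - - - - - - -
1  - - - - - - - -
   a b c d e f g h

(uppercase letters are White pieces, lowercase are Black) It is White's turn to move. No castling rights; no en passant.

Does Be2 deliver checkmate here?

no

After Be2: black king on a3; in check: no.
Black is not in check, so this cannot be checkmate.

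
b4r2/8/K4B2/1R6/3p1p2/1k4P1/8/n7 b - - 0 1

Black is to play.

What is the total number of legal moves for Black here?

Black to move; king on b3.
In check: yes, from the white rook on b5.
Legal moves: Kc4, Ka4, Kc3, Ka3, Kc2, Ka2.
Count: 6.

6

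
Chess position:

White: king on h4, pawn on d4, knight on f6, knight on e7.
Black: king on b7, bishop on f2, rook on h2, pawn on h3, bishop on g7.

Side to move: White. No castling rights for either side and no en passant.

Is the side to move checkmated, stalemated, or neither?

White to move; white king on h4.
In check: yes, from the black bishop on f2.
Legal moves for White: Kh5, Kg5, Kg4.
White is in check but has 3 legal moves → neither.

neither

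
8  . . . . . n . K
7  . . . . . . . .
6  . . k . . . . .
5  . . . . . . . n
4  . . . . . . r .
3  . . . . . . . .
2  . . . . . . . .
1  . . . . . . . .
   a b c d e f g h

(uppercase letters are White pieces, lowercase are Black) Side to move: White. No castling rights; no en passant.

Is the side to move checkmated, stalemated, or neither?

White to move; white king on h8.
In check: no.
King squares — g7: attacked by Rg4; h7: attacked by Nf8; g8: attacked by Rg4.
Legal moves for White: none.
Not in check and no legal moves → stalemate.

stalemate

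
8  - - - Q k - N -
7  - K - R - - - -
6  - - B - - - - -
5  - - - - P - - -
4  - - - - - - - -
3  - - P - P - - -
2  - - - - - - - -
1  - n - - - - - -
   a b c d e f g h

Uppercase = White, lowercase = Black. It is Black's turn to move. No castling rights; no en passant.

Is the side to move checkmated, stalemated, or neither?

checkmate

Black to move; black king on e8.
In check: yes, from the white queen on d8.
King squares — d7: attacked by Bc6; e7: attacked by Rd7; f7: attacked by Rd7; d8: attacked by Rd7; f8: attacked by Qd8.
Legal moves for Black: none.
In check with no legal moves → checkmate.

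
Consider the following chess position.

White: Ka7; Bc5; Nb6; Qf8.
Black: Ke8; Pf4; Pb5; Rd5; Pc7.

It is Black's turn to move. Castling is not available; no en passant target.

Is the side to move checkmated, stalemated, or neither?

Black to move; black king on e8.
In check: yes, from the white queen on f8.
King squares — d7: attacked by Nb6; e7: attacked by Bc5; f7: attacked by Qf8; d8: attacked by Qf8; f8: attacked by Bc5.
Legal moves for Black: none.
In check with no legal moves → checkmate.

checkmate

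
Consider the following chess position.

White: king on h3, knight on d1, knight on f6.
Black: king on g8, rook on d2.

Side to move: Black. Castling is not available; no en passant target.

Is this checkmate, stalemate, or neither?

Black to move; black king on g8.
In check: yes, from the white knight on f6.
King squares — f7: available; g7: available; h7: attacked by Nf6; f8: available; h8: available.
Legal moves for Black: Kh8, Kf8, Kg7, Kf7.
Black is in check but has 4 legal moves → neither.

neither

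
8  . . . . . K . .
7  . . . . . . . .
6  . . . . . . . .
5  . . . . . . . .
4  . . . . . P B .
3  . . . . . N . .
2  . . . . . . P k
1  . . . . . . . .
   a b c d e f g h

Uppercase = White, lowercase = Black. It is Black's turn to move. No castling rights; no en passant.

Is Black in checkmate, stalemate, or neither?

neither

Black to move; black king on h2.
In check: yes, from the white knight on f3.
King squares — g1: attacked by Nf3; h1: available; g2: available; g3: available; h3: attacked by Pg2.
Legal moves for Black: Kg3, Kxg2, Kh1.
Black is in check but has 3 legal moves → neither.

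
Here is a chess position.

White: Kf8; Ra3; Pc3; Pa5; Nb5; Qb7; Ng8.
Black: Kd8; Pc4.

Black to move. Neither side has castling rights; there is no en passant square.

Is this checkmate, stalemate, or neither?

Black to move; black king on d8.
In check: no.
King squares — c7: attacked by Nb5; d7: attacked by Qb7; e7: attacked by Qb7; c8: attacked by Qb7; e8: attacked by Kf8.
Legal moves for Black: none.
Not in check and no legal moves → stalemate.

stalemate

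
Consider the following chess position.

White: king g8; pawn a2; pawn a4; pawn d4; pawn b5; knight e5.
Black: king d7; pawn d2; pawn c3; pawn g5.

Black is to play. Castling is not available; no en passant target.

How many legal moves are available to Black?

Black to move; king on d7.
In check: yes, from the white knight on e5.
Legal moves: Ke8, Kd8, Kc8, Ke7, Kc7, Ke6, Kd6.
Count: 7.

7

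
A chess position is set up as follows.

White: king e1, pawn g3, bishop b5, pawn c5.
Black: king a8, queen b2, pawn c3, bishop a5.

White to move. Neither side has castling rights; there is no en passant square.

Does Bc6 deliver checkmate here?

After Bc6: black king on a8; in check: yes, from the white bishop on c6.
Black has 3 legal replies: Kb8, Ka7, Qb7.
In check but a legal move exists → not checkmate.

no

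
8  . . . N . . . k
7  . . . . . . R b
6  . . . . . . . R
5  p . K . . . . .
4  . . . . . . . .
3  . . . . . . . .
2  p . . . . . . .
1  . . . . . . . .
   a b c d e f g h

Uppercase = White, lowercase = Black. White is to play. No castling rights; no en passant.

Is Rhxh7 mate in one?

yes

After Rhxh7: black king on h8; in check: yes, from the white rook on h7.
King squares — g7: attacked by Rh7; h7: attacked by Rg7; g8: attacked by Rg7.
Black has no legal moves → checkmate.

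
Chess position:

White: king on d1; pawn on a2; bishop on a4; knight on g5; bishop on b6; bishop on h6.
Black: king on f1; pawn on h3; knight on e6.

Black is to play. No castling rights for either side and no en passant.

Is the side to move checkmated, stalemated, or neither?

neither

Black to move; black king on f1.
In check: no.
Legal moves for Black: Nf8, Nd8, Ng7, Nc7, Nxg5, Nc5, Nf4, Nd4, Kg2, h2.
Black has 10 legal moves and is not in check → neither.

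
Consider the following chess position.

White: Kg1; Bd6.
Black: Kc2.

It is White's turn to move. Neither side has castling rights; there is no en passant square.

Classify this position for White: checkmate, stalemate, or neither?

neither

White to move; white king on g1.
In check: no.
Legal moves for White: Bf8, Bb8, Be7, Bc7, Be5, Bc5, Bf4, Bb4, Bg3, Ba3, Bh2, Kh2, Kg2, Kf2, Kh1, Kf1.
White has 16 legal moves and is not in check → neither.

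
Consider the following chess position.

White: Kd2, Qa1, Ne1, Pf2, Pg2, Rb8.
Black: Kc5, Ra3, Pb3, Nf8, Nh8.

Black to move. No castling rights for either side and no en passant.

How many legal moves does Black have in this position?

18

Black to move; king on c5.
In check: no.
Legal moves: Nf7, Nhg6, Nh7, Nd7, Nfg6, Ne6, Kd6, Kc6, Kd5, Kc4, Ra8, Ra7, Ra6, Ra5, Ra4, Ra2+, Rxa1, b2.
Count: 18.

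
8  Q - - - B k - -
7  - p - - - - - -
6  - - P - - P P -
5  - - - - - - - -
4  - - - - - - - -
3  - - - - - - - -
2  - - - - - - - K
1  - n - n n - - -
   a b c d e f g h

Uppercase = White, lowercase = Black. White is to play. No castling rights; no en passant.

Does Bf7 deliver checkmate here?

After Bf7: black king on f8; in check: yes, from the white queen on a8.
King squares — e7: attacked by Pf6; f7: attacked by Pg6; g7: attacked by Pf6; e8: attacked by Bf7; g8: attacked by Bf7.
Black has no legal moves → checkmate.

yes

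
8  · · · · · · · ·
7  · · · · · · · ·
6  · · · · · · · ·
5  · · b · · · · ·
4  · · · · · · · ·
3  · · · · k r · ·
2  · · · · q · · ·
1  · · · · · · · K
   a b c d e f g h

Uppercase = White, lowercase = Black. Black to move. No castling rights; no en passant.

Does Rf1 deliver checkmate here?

After Rf1: white king on h1; in check: yes, from the black rook on f1.
King squares — g1: attacked by Rf1; g2: attacked by Qe2; h2: attacked by Qe2.
White has no legal moves → checkmate.

yes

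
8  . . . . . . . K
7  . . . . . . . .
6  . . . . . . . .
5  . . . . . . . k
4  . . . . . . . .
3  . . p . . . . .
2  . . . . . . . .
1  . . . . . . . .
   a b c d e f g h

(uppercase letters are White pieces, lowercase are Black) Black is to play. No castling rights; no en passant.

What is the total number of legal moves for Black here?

Black to move; king on h5.
In check: no.
Legal moves: Kh6, Kg6, Kg5, Kh4, Kg4, c2.
Count: 6.

6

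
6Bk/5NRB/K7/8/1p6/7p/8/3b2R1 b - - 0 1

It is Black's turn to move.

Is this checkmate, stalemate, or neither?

Black to move; black king on h8.
In check: yes, from the white knight on f7.
King squares — g7: attacked by Rg1; h7: attacked by Rg7; g8: attacked by Rg7.
Legal moves for Black: none.
In check with no legal moves → checkmate.

checkmate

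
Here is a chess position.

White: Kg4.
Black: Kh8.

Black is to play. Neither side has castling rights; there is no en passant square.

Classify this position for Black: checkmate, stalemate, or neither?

Black to move; black king on h8.
In check: no.
Legal moves for Black: Kg8, Kh7, Kg7.
Black has 3 legal moves and is not in check → neither.

neither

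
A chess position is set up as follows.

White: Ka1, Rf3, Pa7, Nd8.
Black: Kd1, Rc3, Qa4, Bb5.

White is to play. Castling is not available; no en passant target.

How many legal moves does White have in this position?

2

White to move; king on a1.
In check: yes, from the black queen on a4.
Legal moves: Kb2, Kb1.
Count: 2.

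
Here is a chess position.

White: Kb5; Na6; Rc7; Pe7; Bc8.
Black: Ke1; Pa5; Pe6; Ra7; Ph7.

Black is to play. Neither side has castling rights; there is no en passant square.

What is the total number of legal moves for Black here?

13

Black to move; king on e1.
In check: no.
Legal moves: Ra8, Rxc7, Rb7+, Rxa6, Kf2, Ke2, Kd2, Kf1, Kd1, h6, e5, a4, h5.
Count: 13.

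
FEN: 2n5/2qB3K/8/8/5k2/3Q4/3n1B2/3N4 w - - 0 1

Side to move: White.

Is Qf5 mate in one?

yes

After Qf5: black king on f4; in check: yes, from the white queen on f5.
King squares — e3: attacked by Nd1; f3: attacked by Qf5; g3: attacked by Bf2; e4: attacked by Qf5; g4: attacked by Qf5; e5: attacked by Qf5; f5: attacked by Bd7; g5: attacked by Qf5.
Black has no legal moves → checkmate.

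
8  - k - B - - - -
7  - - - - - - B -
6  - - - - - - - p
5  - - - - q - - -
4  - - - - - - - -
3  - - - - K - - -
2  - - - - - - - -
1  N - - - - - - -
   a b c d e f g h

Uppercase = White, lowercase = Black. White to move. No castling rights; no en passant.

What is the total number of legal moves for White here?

White to move; king on e3.
In check: yes, from the black queen on e5.
Legal moves: Kf3, Kd3, Kf2, Kd2, Bxe5+.
Count: 5.

5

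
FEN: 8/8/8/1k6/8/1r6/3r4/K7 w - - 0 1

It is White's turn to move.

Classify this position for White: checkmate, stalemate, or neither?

stalemate

White to move; white king on a1.
In check: no.
King squares — b1: attacked by Rb3; a2: attacked by Rd2; b2: attacked by Rd2.
Legal moves for White: none.
Not in check and no legal moves → stalemate.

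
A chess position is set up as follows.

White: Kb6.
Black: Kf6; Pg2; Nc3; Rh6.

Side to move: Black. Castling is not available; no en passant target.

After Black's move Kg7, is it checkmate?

no

After Kg7: white king on b6; in check: yes, from the black rook on h6.
White has 5 legal replies: Kc7, Kb7, Ka7, Kc5, Ka5.
In check but a legal move exists → not checkmate.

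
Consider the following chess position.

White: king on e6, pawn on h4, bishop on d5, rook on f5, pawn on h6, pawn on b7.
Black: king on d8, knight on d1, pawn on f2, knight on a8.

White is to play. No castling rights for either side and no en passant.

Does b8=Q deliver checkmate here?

yes

After b8=Q: black king on d8; in check: yes, from the white queen on b8.
King squares — c7: attacked by Qb8; d7: attacked by Ke6; e7: attacked by Ke6; c8: attacked by Qb8; e8: attacked by Qb8.
Black has no legal moves → checkmate.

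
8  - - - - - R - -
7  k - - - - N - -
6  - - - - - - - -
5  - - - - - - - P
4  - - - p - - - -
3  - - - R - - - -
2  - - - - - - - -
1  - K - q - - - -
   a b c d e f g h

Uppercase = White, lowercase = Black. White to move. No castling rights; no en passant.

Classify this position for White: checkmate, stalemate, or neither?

White to move; white king on b1.
In check: yes, from the black queen on d1.
Legal moves for White: Kb2, Ka2, Rxd1.
White is in check but has 3 legal moves → neither.

neither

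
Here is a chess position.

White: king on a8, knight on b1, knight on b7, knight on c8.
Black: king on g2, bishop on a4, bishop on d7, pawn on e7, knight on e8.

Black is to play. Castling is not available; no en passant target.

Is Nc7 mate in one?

no

After Nc7: white king on a8; in check: yes, from the black knight on c7.
White has 2 legal replies: Kb8, Ka7.
In check but a legal move exists → not checkmate.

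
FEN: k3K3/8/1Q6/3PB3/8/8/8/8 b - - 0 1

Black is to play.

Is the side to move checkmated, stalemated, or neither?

Black to move; black king on a8.
In check: no.
King squares — a7: attacked by Qb6; b7: attacked by Qb6; b8: attacked by Be5.
Legal moves for Black: none.
Not in check and no legal moves → stalemate.

stalemate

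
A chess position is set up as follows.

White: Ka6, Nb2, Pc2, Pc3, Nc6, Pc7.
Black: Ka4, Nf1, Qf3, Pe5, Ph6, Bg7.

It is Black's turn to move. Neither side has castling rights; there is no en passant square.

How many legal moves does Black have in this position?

Black to move; king on a4.
In check: yes, from the white knight on b2.
Legal moves: Ka3.
Count: 1.

1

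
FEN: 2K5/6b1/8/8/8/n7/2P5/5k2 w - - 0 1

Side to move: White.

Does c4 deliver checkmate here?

After c4: black king on f1; in check: no.
Black is not in check, so this cannot be checkmate.

no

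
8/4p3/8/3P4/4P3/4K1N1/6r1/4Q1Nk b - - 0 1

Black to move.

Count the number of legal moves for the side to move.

Black to move; king on h1.
In check: yes, from the white knight on g3.
Legal moves: Kh2, Rxg3+.
Count: 2.

2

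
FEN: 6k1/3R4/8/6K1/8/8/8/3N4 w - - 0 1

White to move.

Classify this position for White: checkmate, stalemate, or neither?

White to move; white king on g5.
In check: no.
Legal moves for White include: Rd8+, Rh7, Rg7+, Rf7, Re7, Rc7, Rb7, Ra7, Rd6, Rd5, Rd4, Rd3, Rd2, Kh6, Kg6, Kf6, Kh5, Kf5, ... (list truncated; more exist).
White has legal moves and is not in check → neither.

neither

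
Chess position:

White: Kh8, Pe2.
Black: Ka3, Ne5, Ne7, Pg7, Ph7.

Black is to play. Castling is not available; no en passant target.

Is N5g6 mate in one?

no

After N5g6: white king on h8; in check: yes, from the black knight on g6.
White has 2 legal replies: Kxh7, Kxg7.
In check but a legal move exists → not checkmate.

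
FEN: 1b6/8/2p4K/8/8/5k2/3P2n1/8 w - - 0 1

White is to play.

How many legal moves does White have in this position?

7

White to move; king on h6.
In check: no.
Legal moves: Kh7, Kg7, Kg6, Kh5, Kg5, d3, d4.
Count: 7.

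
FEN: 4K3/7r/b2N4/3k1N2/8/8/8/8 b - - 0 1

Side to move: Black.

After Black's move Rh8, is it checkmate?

no

After Rh8: white king on e8; in check: yes, from the black rook on h8.
White has 3 legal replies: Kf7, Ke7, Kd7.
In check but a legal move exists → not checkmate.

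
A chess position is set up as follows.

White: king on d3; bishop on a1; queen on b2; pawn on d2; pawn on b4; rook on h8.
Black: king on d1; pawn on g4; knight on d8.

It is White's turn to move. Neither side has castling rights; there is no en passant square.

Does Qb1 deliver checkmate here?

yes

After Qb1: black king on d1; in check: yes, from the white queen on b1.
King squares — c1: attacked by Qb1; e1: attacked by Qb1; c2: attacked by Qb1; d2: attacked by Kd3; e2: attacked by Kd3.
Black has no legal moves → checkmate.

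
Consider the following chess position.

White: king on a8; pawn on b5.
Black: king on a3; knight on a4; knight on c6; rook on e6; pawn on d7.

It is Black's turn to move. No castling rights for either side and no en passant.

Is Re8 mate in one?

After Re8: white king on a8; in check: yes, from the black rook on e8.
White has 1 legal reply: Kb7.
In check but a legal move exists → not checkmate.

no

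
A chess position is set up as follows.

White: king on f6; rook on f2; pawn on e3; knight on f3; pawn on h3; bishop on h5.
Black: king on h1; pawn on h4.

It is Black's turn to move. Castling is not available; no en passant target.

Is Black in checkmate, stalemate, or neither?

Black to move; black king on h1.
In check: no.
King squares — g1: attacked by Nf3; g2: attacked by Rf2; h2: attacked by Rf2.
Legal moves for Black: none.
Not in check and no legal moves → stalemate.

stalemate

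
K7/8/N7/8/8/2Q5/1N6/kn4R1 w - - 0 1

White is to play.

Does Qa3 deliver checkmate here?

After Qa3: black king on a1; in check: yes, from the white queen on a3.
King squares — b1: own knight; a2: attacked by Qa3; b2: attacked by Qa3.
Black has no legal moves → checkmate.

yes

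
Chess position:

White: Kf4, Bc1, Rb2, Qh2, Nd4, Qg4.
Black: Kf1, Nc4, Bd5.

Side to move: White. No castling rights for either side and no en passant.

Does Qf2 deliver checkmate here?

yes

After Qf2: black king on f1; in check: yes, from the white queen on f2.
King squares — e1: attacked by Qf2; g1: attacked by Qf2; e2: attacked by Rb2; f2: attacked by Rb2; g2: attacked by Qf2.
Black has no legal moves → checkmate.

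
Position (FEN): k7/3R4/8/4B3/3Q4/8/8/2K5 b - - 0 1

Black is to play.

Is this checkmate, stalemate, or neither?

Black to move; black king on a8.
In check: no.
King squares — a7: attacked by Qd4; b7: attacked by Rd7; b8: attacked by Be5.
Legal moves for Black: none.
Not in check and no legal moves → stalemate.

stalemate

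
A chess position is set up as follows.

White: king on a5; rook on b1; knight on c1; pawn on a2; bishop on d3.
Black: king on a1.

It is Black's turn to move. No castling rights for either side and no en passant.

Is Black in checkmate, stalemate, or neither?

Black to move; black king on a1.
In check: yes, from the white rook on b1.
King squares — b1: attacked by Bd3; a2: attacked by Nc1; b2: attacked by Rb1.
Legal moves for Black: none.
In check with no legal moves → checkmate.

checkmate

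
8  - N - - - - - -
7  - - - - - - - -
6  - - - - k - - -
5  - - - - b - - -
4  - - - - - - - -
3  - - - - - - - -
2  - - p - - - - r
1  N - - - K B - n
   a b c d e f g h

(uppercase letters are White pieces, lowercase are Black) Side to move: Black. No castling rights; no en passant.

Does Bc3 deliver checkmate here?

yes

After Bc3: white king on e1; in check: yes, from the black bishop on c3.
King squares — d1: attacked by Pc2; f1: own bishop; d2: attacked by Rh2; e2: attacked by Rh2; f2: attacked by Nh1.
White has no legal moves → checkmate.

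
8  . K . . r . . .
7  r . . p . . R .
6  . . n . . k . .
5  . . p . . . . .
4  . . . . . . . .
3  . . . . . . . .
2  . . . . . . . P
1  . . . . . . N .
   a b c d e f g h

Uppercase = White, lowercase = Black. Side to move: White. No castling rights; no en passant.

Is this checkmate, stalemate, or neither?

checkmate

White to move; white king on b8.
In check: yes, from the black knight on c6 and the black rook on e8.
King squares — a7: attacked by Nc6; b7: attacked by Ra7; c7: attacked by Ra7; a8: attacked by Ra7; c8: attacked by Re8.
Legal moves for White: none.
In check with no legal moves → checkmate.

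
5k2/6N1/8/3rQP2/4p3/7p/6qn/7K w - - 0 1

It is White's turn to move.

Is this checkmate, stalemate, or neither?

checkmate

White to move; white king on h1.
In check: yes, from the black queen on g2.
King squares — g1: attacked by Qg2; g2: attacked by Ph3; h2: attacked by Qg2.
Legal moves for White: none.
In check with no legal moves → checkmate.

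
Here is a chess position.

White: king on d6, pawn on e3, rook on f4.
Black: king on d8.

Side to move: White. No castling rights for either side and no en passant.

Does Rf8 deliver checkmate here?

After Rf8: black king on d8; in check: yes, from the white rook on f8.
King squares — c7: attacked by Kd6; d7: attacked by Kd6; e7: attacked by Kd6; c8: attacked by Rf8; e8: attacked by Rf8.
Black has no legal moves → checkmate.

yes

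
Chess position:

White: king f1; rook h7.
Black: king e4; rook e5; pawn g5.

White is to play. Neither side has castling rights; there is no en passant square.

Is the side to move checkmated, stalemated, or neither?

White to move; white king on f1.
In check: no.
Legal moves for White include: Rh8, Rg7, Rf7, Re7, Rd7, Rc7, Rb7, Ra7, Rh6, Rh5, Rh4+, Rh3, Rh2, Rh1, Kg2, Kf2, Ke2, Kg1, ... (list truncated; more exist).
White has legal moves and is not in check → neither.

neither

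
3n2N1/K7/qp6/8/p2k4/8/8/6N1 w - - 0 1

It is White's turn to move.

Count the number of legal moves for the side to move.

2

White to move; king on a7.
In check: yes, from the black queen on a6.
Legal moves: Kb8, Kxa6.
Count: 2.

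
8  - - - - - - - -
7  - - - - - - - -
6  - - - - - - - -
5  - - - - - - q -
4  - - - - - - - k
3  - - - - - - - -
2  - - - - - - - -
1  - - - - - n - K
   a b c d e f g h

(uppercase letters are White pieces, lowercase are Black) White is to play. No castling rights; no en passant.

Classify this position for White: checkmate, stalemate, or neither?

White to move; white king on h1.
In check: no.
King squares — g1: attacked by Qg5; g2: attacked by Qg5; h2: attacked by Nf1.
Legal moves for White: none.
Not in check and no legal moves → stalemate.

stalemate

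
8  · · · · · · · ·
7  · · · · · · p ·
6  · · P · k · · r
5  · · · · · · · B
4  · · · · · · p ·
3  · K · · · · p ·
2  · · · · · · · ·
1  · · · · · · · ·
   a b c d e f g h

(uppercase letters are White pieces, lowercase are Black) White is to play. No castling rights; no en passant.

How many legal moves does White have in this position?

White to move; king on b3.
In check: no.
Legal moves: Be8, Bf7+, Bg6, Bxg4+, Kc4, Kb4, Ka4, Kc3, Ka3, Kc2, Kb2, Ka2, c7.
Count: 13.

13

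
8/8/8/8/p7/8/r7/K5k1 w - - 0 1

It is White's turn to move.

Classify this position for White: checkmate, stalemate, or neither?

neither

White to move; white king on a1.
In check: yes, from the black rook on a2.
Legal moves for White: Kxa2, Kb1.
White is in check but has 2 legal moves → neither.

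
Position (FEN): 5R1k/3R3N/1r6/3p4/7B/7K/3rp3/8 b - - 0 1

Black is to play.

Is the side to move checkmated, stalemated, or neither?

checkmate

Black to move; black king on h8.
In check: yes, from the white rook on f8.
King squares — g7: attacked by Rd7; h7: attacked by Rd7; g8: attacked by Rf8.
Legal moves for Black: none.
In check with no legal moves → checkmate.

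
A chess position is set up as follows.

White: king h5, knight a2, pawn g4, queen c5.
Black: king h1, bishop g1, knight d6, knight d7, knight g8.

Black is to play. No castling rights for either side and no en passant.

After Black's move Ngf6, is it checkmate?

no

After Ngf6: white king on h5; in check: yes, from the black knight on f6.
White has 4 legal replies: Kh6, Kg6, Kg5, Kh4.
In check but a legal move exists → not checkmate.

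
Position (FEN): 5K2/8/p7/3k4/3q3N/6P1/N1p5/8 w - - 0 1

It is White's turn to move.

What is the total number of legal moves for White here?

White to move; king on f8.
In check: no.
Legal moves: Kg8, Ke8, Kf7, Ke7, Ng6, Nf5, Nf3, Ng2, Nb4+, Nc3+, Nc1, g4.
Count: 12.

12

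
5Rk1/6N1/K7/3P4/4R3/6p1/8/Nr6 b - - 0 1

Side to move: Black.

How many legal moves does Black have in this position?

3

Black to move; king on g8.
In check: yes, from the white rook on f8.
Legal moves: Kxf8, Kh7, Kxg7.
Count: 3.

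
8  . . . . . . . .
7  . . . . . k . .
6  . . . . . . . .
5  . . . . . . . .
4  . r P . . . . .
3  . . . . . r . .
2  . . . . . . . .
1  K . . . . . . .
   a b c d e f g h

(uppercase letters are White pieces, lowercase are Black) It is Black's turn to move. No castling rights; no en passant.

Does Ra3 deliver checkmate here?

yes

After Ra3: white king on a1; in check: yes, from the black rook on a3.
King squares — b1: attacked by Rb4; a2: attacked by Ra3; b2: attacked by Rb4.
White has no legal moves → checkmate.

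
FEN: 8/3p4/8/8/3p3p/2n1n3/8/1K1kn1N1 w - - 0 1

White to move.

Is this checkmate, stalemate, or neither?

neither

White to move; white king on b1.
In check: yes, from the black knight on c3.
Legal moves for White: Kb2, Ka1.
White is in check but has 2 legal moves → neither.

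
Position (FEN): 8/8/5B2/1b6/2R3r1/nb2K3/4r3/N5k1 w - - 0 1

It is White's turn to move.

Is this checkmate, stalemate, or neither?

neither

White to move; white king on e3.
In check: yes, from the black rook on e2.
Legal moves for White: Kf3, Kd3, Kxe2.
White is in check but has 3 legal moves → neither.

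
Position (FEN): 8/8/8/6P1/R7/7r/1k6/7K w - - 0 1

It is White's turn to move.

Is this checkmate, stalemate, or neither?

White to move; white king on h1.
In check: yes, from the black rook on h3.
King squares — g1: available; g2: available; h2: attacked by Rh3.
Legal moves for White: Kg2, Kg1.
White is in check but has 2 legal moves → neither.

neither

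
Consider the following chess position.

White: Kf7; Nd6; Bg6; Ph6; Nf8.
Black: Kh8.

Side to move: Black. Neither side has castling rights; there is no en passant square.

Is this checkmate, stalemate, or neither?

Black to move; black king on h8.
In check: no.
King squares — g7: attacked by Ph6; h7: attacked by Bg6; g8: attacked by Kf7.
Legal moves for Black: none.
Not in check and no legal moves → stalemate.

stalemate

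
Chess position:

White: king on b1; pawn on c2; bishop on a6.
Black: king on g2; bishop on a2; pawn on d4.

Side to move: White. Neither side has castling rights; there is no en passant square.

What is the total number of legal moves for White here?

White to move; king on b1.
In check: yes, from the black bishop on a2.
Legal moves: Kb2, Kxa2, Kc1, Ka1.
Count: 4.

4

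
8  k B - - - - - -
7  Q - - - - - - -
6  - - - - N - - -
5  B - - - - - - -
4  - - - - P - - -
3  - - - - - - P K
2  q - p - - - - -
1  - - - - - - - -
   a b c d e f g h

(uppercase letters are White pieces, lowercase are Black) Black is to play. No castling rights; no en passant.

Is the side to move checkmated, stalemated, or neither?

Black to move; black king on a8.
In check: yes, from the white queen on a7.
King squares — a7: attacked by Bb8; b7: attacked by Qa7; b8: attacked by Qa7.
Legal moves for Black: none.
In check with no legal moves → checkmate.

checkmate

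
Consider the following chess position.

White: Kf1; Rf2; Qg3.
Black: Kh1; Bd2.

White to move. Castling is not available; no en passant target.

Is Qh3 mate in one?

yes

After Qh3: black king on h1; in check: yes, from the white queen on h3.
King squares — g1: attacked by Kf1; g2: attacked by Kf1; h2: attacked by Rf2.
Black has no legal moves → checkmate.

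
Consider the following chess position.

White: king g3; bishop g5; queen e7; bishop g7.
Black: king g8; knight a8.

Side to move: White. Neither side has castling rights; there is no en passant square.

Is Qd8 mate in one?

After Qd8: black king on g8; in check: yes, from the white queen on d8.
Black has 3 legal replies: Kh7, Kxg7, Kf7.
In check but a legal move exists → not checkmate.

no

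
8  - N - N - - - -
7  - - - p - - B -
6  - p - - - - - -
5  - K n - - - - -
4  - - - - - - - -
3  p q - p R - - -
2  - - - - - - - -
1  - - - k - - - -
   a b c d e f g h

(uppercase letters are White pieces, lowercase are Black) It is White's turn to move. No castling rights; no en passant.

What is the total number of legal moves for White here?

White to move; king on b5.
In check: yes, from the black queen on b3.
Legal moves: none.
Count: 0.

0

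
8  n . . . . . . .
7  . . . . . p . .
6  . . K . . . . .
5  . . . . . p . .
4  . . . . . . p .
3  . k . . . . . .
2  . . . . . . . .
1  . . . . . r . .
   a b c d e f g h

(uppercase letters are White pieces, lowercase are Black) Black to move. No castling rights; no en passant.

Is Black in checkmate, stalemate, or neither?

Black to move; black king on b3.
In check: no.
Legal moves for Black include: Nc7, Nb6, Kc4, Kb4, Ka4, Kc3, Ka3, Kc2, Kb2, Ka2, Rf4, Rf3, Rf2, Rh1, Rg1, Re1, Rd1, Rc1+, ... (list truncated; more exist).
Black has legal moves and is not in check → neither.

neither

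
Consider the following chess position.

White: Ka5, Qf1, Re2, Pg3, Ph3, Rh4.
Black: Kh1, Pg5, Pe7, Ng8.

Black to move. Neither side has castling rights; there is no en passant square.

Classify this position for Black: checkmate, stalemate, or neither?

checkmate

Black to move; black king on h1.
In check: yes, from the white queen on f1.
King squares — g1: attacked by Qf1; g2: attacked by Qf1; h2: attacked by Re2.
Legal moves for Black: none.
In check with no legal moves → checkmate.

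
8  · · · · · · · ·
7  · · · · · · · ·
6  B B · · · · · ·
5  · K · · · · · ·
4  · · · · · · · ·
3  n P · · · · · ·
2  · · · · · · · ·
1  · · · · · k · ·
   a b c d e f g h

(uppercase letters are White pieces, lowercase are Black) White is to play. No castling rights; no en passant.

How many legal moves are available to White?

5

White to move; king on b5.
In check: yes, from the black knight on a3.
Legal moves: Kc6+, Kc5+, Ka5+, Kb4+, Ka4+.
Count: 5.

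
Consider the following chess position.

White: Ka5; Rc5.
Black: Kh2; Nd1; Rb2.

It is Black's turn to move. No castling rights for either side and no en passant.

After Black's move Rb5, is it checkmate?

After Rb5: white king on a5; in check: yes, from the black rook on b5.
White has 4 legal replies: Ka6, Kxb5, Ka4, Rxb5.
In check but a legal move exists → not checkmate.

no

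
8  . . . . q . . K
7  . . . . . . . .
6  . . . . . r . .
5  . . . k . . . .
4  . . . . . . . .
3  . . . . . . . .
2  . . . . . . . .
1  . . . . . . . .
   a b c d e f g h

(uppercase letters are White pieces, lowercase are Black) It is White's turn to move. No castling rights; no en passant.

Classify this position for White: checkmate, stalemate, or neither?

White to move; white king on h8.
In check: yes, from the black queen on e8.
Legal moves for White: Kh7, Kg7.
White is in check but has 2 legal moves → neither.

neither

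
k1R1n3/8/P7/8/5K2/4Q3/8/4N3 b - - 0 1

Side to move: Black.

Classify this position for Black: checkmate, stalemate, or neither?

checkmate

Black to move; black king on a8.
In check: yes, from the white rook on c8.
King squares — a7: attacked by Qe3; b7: attacked by Pa6; b8: attacked by Rc8.
Legal moves for Black: none.
In check with no legal moves → checkmate.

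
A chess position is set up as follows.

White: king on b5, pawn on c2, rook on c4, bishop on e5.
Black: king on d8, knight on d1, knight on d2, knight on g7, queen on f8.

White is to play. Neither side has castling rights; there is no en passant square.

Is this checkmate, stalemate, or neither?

neither

White to move; white king on b5.
In check: no.
Legal moves for White include: Bb8, Bxg7, Bc7+, Bf6+, Bd6, Bf4, Bd4, Bg3, Bc3, Bh2, Bb2, Ba1, Kc6, Kb6, Ka6, Ka5, Ka4, Rc8+, ... (list truncated; more exist).
White has legal moves and is not in check → neither.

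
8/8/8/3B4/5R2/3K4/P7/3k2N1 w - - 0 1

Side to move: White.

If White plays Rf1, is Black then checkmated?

After Rf1: black king on d1; in check: yes, from the white rook on f1.
King squares — c1: attacked by Rf1; e1: attacked by Rf1; c2: attacked by Kd3; d2: attacked by Kd3; e2: attacked by Ng1.
Black has no legal moves → checkmate.

yes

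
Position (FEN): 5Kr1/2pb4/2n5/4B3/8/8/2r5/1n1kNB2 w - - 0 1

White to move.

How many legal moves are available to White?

White to move; king on f8.
In check: yes, from the black rook on g8.
Legal moves: Kxg8, Kf7.
Count: 2.

2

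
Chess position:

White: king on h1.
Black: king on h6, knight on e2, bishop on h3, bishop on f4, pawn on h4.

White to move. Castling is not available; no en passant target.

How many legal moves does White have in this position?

0

White to move; king on h1.
In check: no.
Legal moves: none.
Count: 0.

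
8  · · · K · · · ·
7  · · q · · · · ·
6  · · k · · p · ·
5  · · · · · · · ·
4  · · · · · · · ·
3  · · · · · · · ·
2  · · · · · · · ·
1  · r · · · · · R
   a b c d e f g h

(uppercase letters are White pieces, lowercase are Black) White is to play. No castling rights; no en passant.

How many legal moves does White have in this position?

White to move; king on d8.
In check: yes, from the black queen on c7.
Legal moves: Ke8.
Count: 1.

1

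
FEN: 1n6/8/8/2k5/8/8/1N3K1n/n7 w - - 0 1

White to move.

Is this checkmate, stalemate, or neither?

neither

White to move; white king on f2.
In check: no.
Legal moves for White: Kg3, Ke3, Kg2, Ke2, Kg1, Ke1, Nc4, Na4+, Nd3+, Nd1.
White has 10 legal moves and is not in check → neither.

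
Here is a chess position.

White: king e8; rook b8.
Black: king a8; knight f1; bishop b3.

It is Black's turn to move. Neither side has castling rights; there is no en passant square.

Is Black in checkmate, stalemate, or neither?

Black to move; black king on a8.
In check: yes, from the white rook on b8.
King squares — a7: available; b7: attacked by Rb8; b8: available.
Legal moves for Black: Kxb8, Ka7.
Black is in check but has 2 legal moves → neither.

neither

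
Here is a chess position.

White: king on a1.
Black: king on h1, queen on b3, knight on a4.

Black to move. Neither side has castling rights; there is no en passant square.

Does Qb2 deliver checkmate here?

After Qb2: white king on a1; in check: yes, from the black queen on b2.
King squares — b1: attacked by Qb2; a2: attacked by Qb2; b2: attacked by Na4.
White has no legal moves → checkmate.

yes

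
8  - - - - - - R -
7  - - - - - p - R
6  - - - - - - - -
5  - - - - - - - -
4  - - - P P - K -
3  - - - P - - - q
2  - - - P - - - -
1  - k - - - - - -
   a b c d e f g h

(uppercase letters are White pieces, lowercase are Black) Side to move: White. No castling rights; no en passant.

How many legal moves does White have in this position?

4

White to move; king on g4.
In check: yes, from the black queen on h3.
Legal moves: Kg5, Kf4, Kxh3, Rxh3.
Count: 4.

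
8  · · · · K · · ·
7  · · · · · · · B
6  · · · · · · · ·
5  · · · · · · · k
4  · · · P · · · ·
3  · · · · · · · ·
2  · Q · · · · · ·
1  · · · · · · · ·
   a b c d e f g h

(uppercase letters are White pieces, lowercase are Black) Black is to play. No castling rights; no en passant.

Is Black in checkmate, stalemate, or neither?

neither

Black to move; black king on h5.
In check: no.
Legal moves for Black: Kh6, Kg5, Kh4, Kg4.
Black has 4 legal moves and is not in check → neither.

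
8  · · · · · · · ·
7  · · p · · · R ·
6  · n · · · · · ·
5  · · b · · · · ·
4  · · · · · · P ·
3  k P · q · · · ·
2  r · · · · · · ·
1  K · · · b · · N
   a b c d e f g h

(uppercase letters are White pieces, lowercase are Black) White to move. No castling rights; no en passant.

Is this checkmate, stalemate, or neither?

White to move; white king on a1.
In check: yes, from the black rook on a2.
King squares — b1: attacked by Qd3; a2: attacked by Ka3; b2: attacked by Ra2.
Legal moves for White: none.
In check with no legal moves → checkmate.

checkmate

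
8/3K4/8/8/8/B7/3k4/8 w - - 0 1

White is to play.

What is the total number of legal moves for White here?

White to move; king on d7.
In check: no.
Legal moves: Ke8, Kd8, Kc8, Ke7, Kc7, Ke6, Kd6, Kc6, Bf8, Be7, Bd6, Bc5, Bb4+, Bb2, Bc1+.
Count: 15.

15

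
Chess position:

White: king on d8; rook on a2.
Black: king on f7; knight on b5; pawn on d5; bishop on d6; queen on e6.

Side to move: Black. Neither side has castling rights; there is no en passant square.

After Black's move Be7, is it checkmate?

yes

After Be7: white king on d8; in check: yes, from the black bishop on e7.
King squares — c7: attacked by Nb5; d7: attacked by Qe6; e7: attacked by Qe6; c8: attacked by Qe6; e8: attacked by Kf7.
White has no legal moves → checkmate.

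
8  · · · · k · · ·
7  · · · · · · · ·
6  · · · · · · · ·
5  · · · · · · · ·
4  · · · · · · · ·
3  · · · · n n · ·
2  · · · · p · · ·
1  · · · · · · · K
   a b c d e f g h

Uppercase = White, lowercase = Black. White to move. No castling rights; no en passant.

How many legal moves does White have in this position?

0

White to move; king on h1.
In check: no.
Legal moves: none.
Count: 0.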